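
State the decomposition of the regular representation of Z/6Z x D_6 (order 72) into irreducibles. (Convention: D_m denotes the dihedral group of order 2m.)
Each irreducible V_i of dimension d_i appears with multiplicity d_i, i.e. rho_reg = (direct sum over all irreducibles V_i) d_i V_i. The irreducible dimensions for Z/6Z x D_6 are 1, 1, 1, 1, 1, 1, 1, 1, 1, 1, 1, 1, 1, 1, 1, 1, 1, 1, 1, 1, 1, 1, 1, 1, 2, 2, 2, 2, 2, 2, 2, 2, 2, 2, 2, 2: 24 irreducibles of dimension 1, each with multiplicity 1; 12 irreducibles of dimension 2, each with multiplicity 2. Total dimension 24*1*1 + 12*2*2 = 72 = |G|.

General theorem: in the regular representation of a finite group G, each irreducible appears with multiplicity equal to its dimension. Check: dim(rho_reg) = sum d_i^2 = 1 + 1 + 1 + 1 + 1 + 1 + 1 + 1 + 1 + 1 + 1 + 1 + 1 + 1 + 1 + 1 + 1 + 1 + 1 + 1 + 1 + 1 + 1 + 1 + 4 + 4 + 4 + 4 + 4 + 4 + 4 + 4 + 4 + 4 + 4 + 4 = 72 = |G|.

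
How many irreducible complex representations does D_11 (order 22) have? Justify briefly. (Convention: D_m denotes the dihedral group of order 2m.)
7

Details: The number of irreducible complex representations of a finite group equals its number of conjugacy classes. D_11 has 7 conjugacy classes ((n+3)/2 for n odd), so D_11 (order 22) has exactly 7 irreducible complex representations.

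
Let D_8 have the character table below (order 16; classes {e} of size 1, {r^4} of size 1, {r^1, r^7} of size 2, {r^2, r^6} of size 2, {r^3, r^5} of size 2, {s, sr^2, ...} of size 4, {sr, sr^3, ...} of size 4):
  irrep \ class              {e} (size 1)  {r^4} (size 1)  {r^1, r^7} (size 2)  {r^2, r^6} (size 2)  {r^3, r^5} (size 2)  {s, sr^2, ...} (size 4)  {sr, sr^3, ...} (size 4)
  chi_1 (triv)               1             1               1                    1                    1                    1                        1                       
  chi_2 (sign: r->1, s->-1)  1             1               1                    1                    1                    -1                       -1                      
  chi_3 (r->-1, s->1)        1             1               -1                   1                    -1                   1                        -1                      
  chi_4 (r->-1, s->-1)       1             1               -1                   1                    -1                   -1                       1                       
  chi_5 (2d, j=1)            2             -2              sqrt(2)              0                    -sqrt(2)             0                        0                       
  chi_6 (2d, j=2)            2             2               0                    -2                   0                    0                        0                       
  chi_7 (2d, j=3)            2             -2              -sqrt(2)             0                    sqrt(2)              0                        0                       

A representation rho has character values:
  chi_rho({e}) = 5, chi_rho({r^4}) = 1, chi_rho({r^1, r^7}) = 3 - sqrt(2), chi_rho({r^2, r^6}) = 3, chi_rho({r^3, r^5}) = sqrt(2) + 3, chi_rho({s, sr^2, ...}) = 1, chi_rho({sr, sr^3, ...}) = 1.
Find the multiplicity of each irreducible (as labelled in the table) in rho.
Multiplicities: chi_1: 2, chi_2: 1, chi_3: 0, chi_4: 0, chi_5: 0, chi_6: 0, chi_7: 1.

Explanation: Use <chi_rho, chi> = (1/|G|) sum_C |C| * chi_rho(C) * conj(chi(C)) with |G| = 16 for each irreducible chi in the table:
  <chi_rho, chi_1> = (1/16)[1*(5)*conj(1) + 1*(1)*conj(1) + 2*(3 - sqrt(2))*conj(1) + 2*(3)*conj(1) + 2*(sqrt(2) + 3)*conj(1) + 4*(1)*conj(1) + 4*(1)*conj(1)]
      = (1/16)[(5) + (1) + (6 - 2*sqrt(2)) + (6) + (2*sqrt(2) + 6) + (4) + (4)] = 32/16 = 2
  <chi_rho, chi_2> = (1/16)[1*(5)*conj(1) + 1*(1)*conj(1) + 2*(3 - sqrt(2))*conj(1) + 2*(3)*conj(1) + 2*(sqrt(2) + 3)*conj(1) + 4*(1)*conj(-1) + 4*(1)*conj(-1)]
      = (1/16)[(5) + (1) + (6 - 2*sqrt(2)) + (6) + (2*sqrt(2) + 6) + (-4) + (-4)] = 16/16 = 1
  <chi_rho, chi_3> = (1/16)[1*(5)*conj(1) + 1*(1)*conj(1) + 2*(3 - sqrt(2))*conj(-1) + 2*(3)*conj(1) + 2*(sqrt(2) + 3)*conj(-1) + 4*(1)*conj(1) + 4*(1)*conj(-1)]
      = (1/16)[(5) + (1) + (-6 + 2*sqrt(2)) + (6) + (-6 - 2*sqrt(2)) + (4) + (-4)] = 0/16 = 0
  <chi_rho, chi_4> = (1/16)[1*(5)*conj(1) + 1*(1)*conj(1) + 2*(3 - sqrt(2))*conj(-1) + 2*(3)*conj(1) + 2*(sqrt(2) + 3)*conj(-1) + 4*(1)*conj(-1) + 4*(1)*conj(1)]
      = (1/16)[(5) + (1) + (-6 + 2*sqrt(2)) + (6) + (-6 - 2*sqrt(2)) + (-4) + (4)] = 0/16 = 0
  <chi_rho, chi_5> = (1/16)[1*(5)*conj(2) + 1*(1)*conj(-2) + 2*(3 - sqrt(2))*conj(sqrt(2)) + 2*(3)*conj(0) + 2*(sqrt(2) + 3)*conj(-sqrt(2)) + 4*(1)*conj(0) + 4*(1)*conj(0)]
      = (1/16)[(10) + (-2) + (-4 + 6*sqrt(2)) + (0) + (-6*sqrt(2) - 4) + (0) + (0)] = 0/16 = 0
  <chi_rho, chi_6> = (1/16)[1*(5)*conj(2) + 1*(1)*conj(2) + 2*(3 - sqrt(2))*conj(0) + 2*(3)*conj(-2) + 2*(sqrt(2) + 3)*conj(0) + 4*(1)*conj(0) + 4*(1)*conj(0)]
      = (1/16)[(10) + (2) + (0) + (-12) + (0) + (0) + (0)] = 0/16 = 0
  <chi_rho, chi_7> = (1/16)[1*(5)*conj(2) + 1*(1)*conj(-2) + 2*(3 - sqrt(2))*conj(-sqrt(2)) + 2*(3)*conj(0) + 2*(sqrt(2) + 3)*conj(sqrt(2)) + 4*(1)*conj(0) + 4*(1)*conj(0)]
      = (1/16)[(10) + (-2) + (4 - 6*sqrt(2)) + (0) + (4 + 6*sqrt(2)) + (0) + (0)] = 16/16 = 1
Dimension check: dim(rho) = sum (mult * dim) = 2*1 + 1*1 + 0*1 + 0*1 + 0*2 + 0*2 + 1*2 = 5 = chi_rho(e) = 5.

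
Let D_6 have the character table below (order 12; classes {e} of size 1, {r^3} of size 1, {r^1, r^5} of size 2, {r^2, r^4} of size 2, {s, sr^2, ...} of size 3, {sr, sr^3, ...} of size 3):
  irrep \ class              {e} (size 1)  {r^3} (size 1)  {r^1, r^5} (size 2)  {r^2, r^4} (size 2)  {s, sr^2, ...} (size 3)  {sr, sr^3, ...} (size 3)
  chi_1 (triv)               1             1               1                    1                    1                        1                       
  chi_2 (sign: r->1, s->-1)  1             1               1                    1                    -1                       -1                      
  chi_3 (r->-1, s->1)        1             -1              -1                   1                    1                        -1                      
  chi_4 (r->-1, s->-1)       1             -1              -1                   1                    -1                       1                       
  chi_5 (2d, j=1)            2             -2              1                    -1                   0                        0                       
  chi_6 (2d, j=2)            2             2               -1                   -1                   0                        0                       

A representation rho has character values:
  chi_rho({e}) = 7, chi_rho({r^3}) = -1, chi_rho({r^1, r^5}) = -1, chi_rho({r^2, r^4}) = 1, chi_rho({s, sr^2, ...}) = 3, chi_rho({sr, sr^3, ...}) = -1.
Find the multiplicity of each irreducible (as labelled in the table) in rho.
Multiplicities: chi_1: 1, chi_2: 0, chi_3: 2, chi_4: 0, chi_5: 1, chi_6: 1.

Derivation: Use <chi_rho, chi> = (1/|G|) sum_C |C| * chi_rho(C) * conj(chi(C)) with |G| = 12 for each irreducible chi in the table:
  <chi_rho, chi_1> = (1/12)[1*(7)*conj(1) + 1*(-1)*conj(1) + 2*(-1)*conj(1) + 2*(1)*conj(1) + 3*(3)*conj(1) + 3*(-1)*conj(1)]
      = (1/12)[(7) + (-1) + (-2) + (2) + (9) + (-3)] = 12/12 = 1
  <chi_rho, chi_2> = (1/12)[1*(7)*conj(1) + 1*(-1)*conj(1) + 2*(-1)*conj(1) + 2*(1)*conj(1) + 3*(3)*conj(-1) + 3*(-1)*conj(-1)]
      = (1/12)[(7) + (-1) + (-2) + (2) + (-9) + (3)] = 0/12 = 0
  <chi_rho, chi_3> = (1/12)[1*(7)*conj(1) + 1*(-1)*conj(-1) + 2*(-1)*conj(-1) + 2*(1)*conj(1) + 3*(3)*conj(1) + 3*(-1)*conj(-1)]
      = (1/12)[(7) + (1) + (2) + (2) + (9) + (3)] = 24/12 = 2
  <chi_rho, chi_4> = (1/12)[1*(7)*conj(1) + 1*(-1)*conj(-1) + 2*(-1)*conj(-1) + 2*(1)*conj(1) + 3*(3)*conj(-1) + 3*(-1)*conj(1)]
      = (1/12)[(7) + (1) + (2) + (2) + (-9) + (-3)] = 0/12 = 0
  <chi_rho, chi_5> = (1/12)[1*(7)*conj(2) + 1*(-1)*conj(-2) + 2*(-1)*conj(1) + 2*(1)*conj(-1) + 3*(3)*conj(0) + 3*(-1)*conj(0)]
      = (1/12)[(14) + (2) + (-2) + (-2) + (0) + (0)] = 12/12 = 1
  <chi_rho, chi_6> = (1/12)[1*(7)*conj(2) + 1*(-1)*conj(2) + 2*(-1)*conj(-1) + 2*(1)*conj(-1) + 3*(3)*conj(0) + 3*(-1)*conj(0)]
      = (1/12)[(14) + (-2) + (2) + (-2) + (0) + (0)] = 12/12 = 1
Dimension check: dim(rho) = sum (mult * dim) = 1*1 + 0*1 + 2*1 + 0*1 + 1*2 + 1*2 = 7 = chi_rho(e) = 7.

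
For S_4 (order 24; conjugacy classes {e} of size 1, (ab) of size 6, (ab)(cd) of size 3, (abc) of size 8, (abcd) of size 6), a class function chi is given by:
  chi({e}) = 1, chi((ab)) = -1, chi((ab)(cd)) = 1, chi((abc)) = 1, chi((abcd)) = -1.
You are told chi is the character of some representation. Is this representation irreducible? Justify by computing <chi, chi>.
Irreducible: <chi, chi> = 1.

Why: <chi, chi> = (1/|G|) sum_C |C| * |chi(C)|^2 = (1/24)[1*|1|^2 + 6*|-1|^2 + 3*|1|^2 + 8*|1|^2 + 6*|-1|^2]
  = (1/24)[(1) + (6) + (3) + (8) + (6)] = 24/24 = 1.
A character is irreducible iff <chi, chi> = 1, so this representation is irreducible.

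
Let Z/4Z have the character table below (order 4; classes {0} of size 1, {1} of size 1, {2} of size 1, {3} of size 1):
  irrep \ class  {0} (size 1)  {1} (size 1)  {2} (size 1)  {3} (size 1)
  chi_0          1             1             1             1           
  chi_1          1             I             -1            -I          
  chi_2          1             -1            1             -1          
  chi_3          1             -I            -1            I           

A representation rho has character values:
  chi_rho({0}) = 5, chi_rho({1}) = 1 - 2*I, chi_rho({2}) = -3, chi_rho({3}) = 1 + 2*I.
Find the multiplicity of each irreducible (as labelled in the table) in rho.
Multiplicities: chi_0: 1, chi_1: 1, chi_2: 0, chi_3: 3.

Solution. Use <chi_rho, chi> = (1/|G|) sum_C |C| * chi_rho(C) * conj(chi(C)) with |G| = 4 for each irreducible chi in the table:
  <chi_rho, chi_0> = (1/4)[1*(5)*conj(1) + 1*(1 - 2*I)*conj(1) + 1*(-3)*conj(1) + 1*(1 + 2*I)*conj(1)]
      = (1/4)[(5) + (1 - 2*I) + (-3) + (1 + 2*I)] = 4/4 = 1
  <chi_rho, chi_1> = (1/4)[1*(5)*conj(1) + 1*(1 - 2*I)*conj(I) + 1*(-3)*conj(-1) + 1*(1 + 2*I)*conj(-I)]
      = (1/4)[(5) + (-2 - I) + (3) + (-2 + I)] = 4/4 = 1
  <chi_rho, chi_2> = (1/4)[1*(5)*conj(1) + 1*(1 - 2*I)*conj(-1) + 1*(-3)*conj(1) + 1*(1 + 2*I)*conj(-1)]
      = (1/4)[(5) + (-1 + 2*I) + (-3) + (-1 - 2*I)] = 0/4 = 0
  <chi_rho, chi_3> = (1/4)[1*(5)*conj(1) + 1*(1 - 2*I)*conj(-I) + 1*(-3)*conj(-1) + 1*(1 + 2*I)*conj(I)]
      = (1/4)[(5) + (2 + I) + (3) + (2 - I)] = 12/4 = 3
(Exp terms are combined using exp(i*s)*conj(exp(i*t)) = exp(i*(s-t)), and sums of them are collapsed using the identity that for every m > 1 the m distinct m-th roots of unity sum to 0, e.g. 1 + exp(2*I*pi/3) + exp(-2*I*pi/3) = 0.)
Dimension check: dim(rho) = sum (mult * dim) = 1*1 + 1*1 + 0*1 + 3*1 = 5 = chi_rho(e) = 5.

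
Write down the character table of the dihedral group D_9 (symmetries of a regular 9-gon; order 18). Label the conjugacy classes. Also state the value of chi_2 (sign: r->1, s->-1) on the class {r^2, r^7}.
Conjugacy classes: {e} of size 1, {r^1, r^8} of size 2, {r^2, r^7} of size 2, {r^3, r^6} of size 2, {r^4, r^5} of size 2, {s, sr, ..., sr^8} of size 9.
Character table:
  irrep \ class              {e} (size 1)  {r^1, r^8} (size 2)  {r^2, r^7} (size 2)  {r^3, r^6} (size 2)  {r^4, r^5} (size 2)  {s, sr, ..., sr^8} (size 9)
  chi_1 (triv)               1             1                    1                    1                    1                    1                          
  chi_2 (sign: r->1, s->-1)  1             1                    1                    1                    1                    -1                         
  chi_3 (2d, j=1)            2             2*cos(2*pi/9)        2*cos(4*pi/9)        -1                   -2*cos(pi/9)         0                          
  chi_4 (2d, j=2)            2             2*cos(4*pi/9)        -2*cos(pi/9)         -1                   2*cos(2*pi/9)        0                          
  chi_5 (2d, j=3)            2             -1                   -1                   2                    -1                   0                          
  chi_6 (2d, j=4)            2             -2*cos(pi/9)         2*cos(2*pi/9)        -1                   2*cos(4*pi/9)        0                          

Spot check: chi_2 (sign: r->1, s->-1) on {r^2, r^7} = 1.

D_9 has order 2*9 = 18 with 6 conjugacy classes, hence 6 irreducibles. Sum of squared dims 1 + 1 + 4 + 4 + 4 + 4 = 18 = |G|. Linear characters come from the abelianisation; the 2-dimensional irreps have character r^k -> 2*cos(2*pi*j*k/9), reflections -> 0.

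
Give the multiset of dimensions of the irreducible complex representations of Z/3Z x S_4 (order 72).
Dimensions: 1, 1, 1, 1, 1, 1, 2, 2, 2, 3, 3, 3, 3, 3, 3

Solution. There are 15 irreducibles (= number of conjugacy classes). Their dimensions d_i satisfy sum d_i^2 = |G| = 72: 1 + 1 + 1 + 1 + 1 + 1 + 4 + 4 + 4 + 9 + 9 + 9 + 9 + 9 + 9 = 72. (For the product with Z/3Z: each of the 3 1-dim characters of Z/3Z tensors with each irrep of S_4, giving 3 copies of each S_4-dimension.)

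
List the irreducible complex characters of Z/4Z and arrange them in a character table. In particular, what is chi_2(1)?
Character table of Z/4Z (irreps indexed chi_0,...,chi_3 with chi_k(m) = zeta_4^(k*m), zeta_4 = exp(2*pi*i/4)):
  irrep \ class  {0} (size 1)  {1} (size 1)  {2} (size 1)  {3} (size 1)
  chi_0          1             1             1             1           
  chi_1          1             I             -1            -I          
  chi_2          1             -1            1             -1          
  chi_3          1             -I            -1            I           

Spot check: chi_2(1) = zeta_4^(2*1) = zeta_4^2 = -1.

Solution. Z/4Z is abelian, so all 4 irreducible complex representations are 1-dimensional. They are given by chi_k(m) = zeta_4^(k*m) for k = 0,...,3. Row orthogonality: sum_m chi_k(m) conj(chi_l(m)) = 4 * [k = l].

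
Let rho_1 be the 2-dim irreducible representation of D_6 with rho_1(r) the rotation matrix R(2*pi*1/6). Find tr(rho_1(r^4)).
chi_{rho_1}(r^4) = 2*cos(2*pi*1*4/6) = -1

Proof sketch: rho_1(r^4) is rotation by angle 2*pi*1*4/6, whose trace is 2*cos(2*pi*1*4/6) = -1.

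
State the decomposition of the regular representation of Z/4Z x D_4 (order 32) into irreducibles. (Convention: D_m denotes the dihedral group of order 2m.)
Each irreducible V_i of dimension d_i appears with multiplicity d_i, i.e. rho_reg = (direct sum over all irreducibles V_i) d_i V_i. The irreducible dimensions for Z/4Z x D_4 are 1, 1, 1, 1, 1, 1, 1, 1, 1, 1, 1, 1, 1, 1, 1, 1, 2, 2, 2, 2: 16 irreducibles of dimension 1, each with multiplicity 1; 4 irreducibles of dimension 2, each with multiplicity 2. Total dimension 16*1*1 + 4*2*2 = 32 = |G|.

Justification: General theorem: in the regular representation of a finite group G, each irreducible appears with multiplicity equal to its dimension. Check: dim(rho_reg) = sum d_i^2 = 1 + 1 + 1 + 1 + 1 + 1 + 1 + 1 + 1 + 1 + 1 + 1 + 1 + 1 + 1 + 1 + 4 + 4 + 4 + 4 = 32 = |G|.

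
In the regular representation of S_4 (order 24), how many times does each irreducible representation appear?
Each irreducible V_i of dimension d_i appears with multiplicity d_i, i.e. rho_reg = (direct sum over all irreducibles V_i) d_i V_i. The irreducible dimensions for S_4 are 1, 1, 2, 3, 3: 2 irreducibles of dimension 1, each with multiplicity 1; 1 irreducible of dimension 2, with multiplicity 2; 2 irreducibles of dimension 3, each with multiplicity 3. Total dimension 2*1*1 + 1*2*2 + 2*3*3 = 24 = |G|.

Derivation: General theorem: in the regular representation of a finite group G, each irreducible appears with multiplicity equal to its dimension. Check: dim(rho_reg) = sum d_i^2 = 1 + 1 + 4 + 9 + 9 = 24 = |G|.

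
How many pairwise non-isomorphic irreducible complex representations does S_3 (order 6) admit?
3

Working: The number of irreducible complex representations of a finite group equals its number of conjugacy classes. Conjugacy classes in S_3 correspond to cycle types, i.e. partitions of 3; there are p(3) = 3 of them, so S_3 (order 6) has exactly 3 irreducible complex representations.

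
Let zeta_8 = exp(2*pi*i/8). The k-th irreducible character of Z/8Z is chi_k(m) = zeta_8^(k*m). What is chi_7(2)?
chi_7(2) = zeta_8^14 = -I

chi_7(2) = zeta_8^(7*2) = zeta_8^14. Since zeta_8^8 = 1, this equals zeta_8^6 = exp(2*pi*i*6/8) = -I.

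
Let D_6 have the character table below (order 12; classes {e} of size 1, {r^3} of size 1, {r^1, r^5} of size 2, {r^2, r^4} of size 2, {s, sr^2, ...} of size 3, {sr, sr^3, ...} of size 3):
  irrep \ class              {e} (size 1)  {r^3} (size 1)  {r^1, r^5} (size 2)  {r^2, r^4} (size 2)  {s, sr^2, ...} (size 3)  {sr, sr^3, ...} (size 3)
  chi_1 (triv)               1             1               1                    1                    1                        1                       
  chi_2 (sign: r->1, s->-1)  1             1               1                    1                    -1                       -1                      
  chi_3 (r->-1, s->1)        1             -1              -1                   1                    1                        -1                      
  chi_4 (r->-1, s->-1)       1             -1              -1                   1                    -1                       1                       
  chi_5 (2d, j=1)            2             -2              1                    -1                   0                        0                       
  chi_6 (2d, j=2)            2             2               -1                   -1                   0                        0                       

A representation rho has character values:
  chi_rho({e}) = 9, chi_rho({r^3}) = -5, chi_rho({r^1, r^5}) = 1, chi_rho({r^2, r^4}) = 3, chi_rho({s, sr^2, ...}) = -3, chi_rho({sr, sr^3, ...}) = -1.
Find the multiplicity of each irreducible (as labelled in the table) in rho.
Multiplicities: chi_1: 0, chi_2: 2, chi_3: 1, chi_4: 2, chi_5: 2, chi_6: 0.

Derivation: Use <chi_rho, chi> = (1/|G|) sum_C |C| * chi_rho(C) * conj(chi(C)) with |G| = 12 for each irreducible chi in the table:
  <chi_rho, chi_1> = (1/12)[1*(9)*conj(1) + 1*(-5)*conj(1) + 2*(1)*conj(1) + 2*(3)*conj(1) + 3*(-3)*conj(1) + 3*(-1)*conj(1)]
      = (1/12)[(9) + (-5) + (2) + (6) + (-9) + (-3)] = 0/12 = 0
  <chi_rho, chi_2> = (1/12)[1*(9)*conj(1) + 1*(-5)*conj(1) + 2*(1)*conj(1) + 2*(3)*conj(1) + 3*(-3)*conj(-1) + 3*(-1)*conj(-1)]
      = (1/12)[(9) + (-5) + (2) + (6) + (9) + (3)] = 24/12 = 2
  <chi_rho, chi_3> = (1/12)[1*(9)*conj(1) + 1*(-5)*conj(-1) + 2*(1)*conj(-1) + 2*(3)*conj(1) + 3*(-3)*conj(1) + 3*(-1)*conj(-1)]
      = (1/12)[(9) + (5) + (-2) + (6) + (-9) + (3)] = 12/12 = 1
  <chi_rho, chi_4> = (1/12)[1*(9)*conj(1) + 1*(-5)*conj(-1) + 2*(1)*conj(-1) + 2*(3)*conj(1) + 3*(-3)*conj(-1) + 3*(-1)*conj(1)]
      = (1/12)[(9) + (5) + (-2) + (6) + (9) + (-3)] = 24/12 = 2
  <chi_rho, chi_5> = (1/12)[1*(9)*conj(2) + 1*(-5)*conj(-2) + 2*(1)*conj(1) + 2*(3)*conj(-1) + 3*(-3)*conj(0) + 3*(-1)*conj(0)]
      = (1/12)[(18) + (10) + (2) + (-6) + (0) + (0)] = 24/12 = 2
  <chi_rho, chi_6> = (1/12)[1*(9)*conj(2) + 1*(-5)*conj(2) + 2*(1)*conj(-1) + 2*(3)*conj(-1) + 3*(-3)*conj(0) + 3*(-1)*conj(0)]
      = (1/12)[(18) + (-10) + (-2) + (-6) + (0) + (0)] = 0/12 = 0
Dimension check: dim(rho) = sum (mult * dim) = 0*1 + 2*1 + 1*1 + 2*1 + 2*2 + 0*2 = 9 = chi_rho(e) = 9.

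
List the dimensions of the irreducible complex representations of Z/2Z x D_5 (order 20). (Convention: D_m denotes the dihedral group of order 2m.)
Dimensions: 1, 1, 1, 1, 2, 2, 2, 2

There are 8 irreducibles (= number of conjugacy classes). Their dimensions d_i satisfy sum d_i^2 = |G| = 20: 1 + 1 + 1 + 1 + 4 + 4 + 4 + 4 = 20. (For the product with Z/2Z: each of the 2 1-dim characters of Z/2Z tensors with each irrep of D_5, giving 2 copies of each D_5-dimension.)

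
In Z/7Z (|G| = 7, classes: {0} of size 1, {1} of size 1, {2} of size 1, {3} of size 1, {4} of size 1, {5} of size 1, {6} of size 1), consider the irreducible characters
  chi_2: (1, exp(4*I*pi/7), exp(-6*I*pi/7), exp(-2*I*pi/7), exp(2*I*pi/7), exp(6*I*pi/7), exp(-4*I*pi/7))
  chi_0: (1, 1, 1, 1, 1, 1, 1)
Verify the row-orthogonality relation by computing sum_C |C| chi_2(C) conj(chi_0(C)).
Sum = 0; so <chi_2, chi_0> = 0 (distinct irreducibles are orthogonal).

Argument: Compute term by term over conjugacy classes (|C| * chi_2(C) * conj(chi_0(C))):
  1*(1)*conj(1) + 1*(exp(4*I*pi/7))*conj(1) + 1*(exp(-6*I*pi/7))*conj(1) + 1*(exp(-2*I*pi/7))*conj(1) + 1*(exp(2*I*pi/7))*conj(1) + 1*(exp(6*I*pi/7))*conj(1) + 1*(exp(-4*I*pi/7))*conj(1)
  = (1) + (exp(4*I*pi/7)) + (exp(-6*I*pi/7)) + (exp(-2*I*pi/7)) + (exp(2*I*pi/7)) + (exp(6*I*pi/7)) + (exp(-4*I*pi/7))
  = 0.
(Exp terms are combined using exp(i*s)*conj(exp(i*t)) = exp(i*(s-t)), and sums of them are collapsed using the identity that for every m > 1 the m distinct m-th roots of unity sum to 0, e.g. 1 + exp(2*I*pi/3) + exp(-2*I*pi/3) = 0.)
Dividing by |G| = 7 gives 0/7 = 0, matching the row-orthogonality relation <chi_2, chi_0> = [chi_2 = chi_0].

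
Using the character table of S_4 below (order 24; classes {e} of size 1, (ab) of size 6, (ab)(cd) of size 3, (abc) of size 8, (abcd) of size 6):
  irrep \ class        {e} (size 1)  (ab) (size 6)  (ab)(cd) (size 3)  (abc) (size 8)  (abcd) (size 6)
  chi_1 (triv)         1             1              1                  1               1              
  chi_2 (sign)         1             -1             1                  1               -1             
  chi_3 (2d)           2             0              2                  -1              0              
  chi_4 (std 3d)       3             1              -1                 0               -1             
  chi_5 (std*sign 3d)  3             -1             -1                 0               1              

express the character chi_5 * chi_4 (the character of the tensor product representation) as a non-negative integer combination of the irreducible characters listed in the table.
chi_5 tensor chi_4 = chi_2 + chi_3 + chi_4 + chi_5 (all other irreducibles have multiplicity 0).

Argument: The character of a tensor product is the pointwise product (chi_5 * chi_4)(C) = chi_5(C) * chi_4(C):
  {e}: (3)*(3), (ab): (-1)*(1), (ab)(cd): (-1)*(-1), (abc): (0)*(0), (abcd): (1)*(-1)
so (chi_5 * chi_4) takes values
  {e} -> 9, (ab) -> -1, (ab)(cd) -> 1, (abc) -> 0, (abcd) -> -1.
Now take the inner product of this character with each irreducible chi from the table, <chi_5*chi_4, chi> = (1/24) sum_C |C| (chi_5*chi_4)(C) conj(chi(C)):
  <chi_5*chi_4, chi_1> = (1/24)[1*(9)*conj(1) + 6*(-1)*conj(1) + 3*(1)*conj(1) + 8*(0)*conj(1) + 6*(-1)*conj(1)]
      = (1/24)[(9) + (-6) + (3) + (0) + (-6)] = 0/24 = 0
  <chi_5*chi_4, chi_2> = (1/24)[1*(9)*conj(1) + 6*(-1)*conj(-1) + 3*(1)*conj(1) + 8*(0)*conj(1) + 6*(-1)*conj(-1)]
      = (1/24)[(9) + (6) + (3) + (0) + (6)] = 24/24 = 1
  <chi_5*chi_4, chi_3> = (1/24)[1*(9)*conj(2) + 6*(-1)*conj(0) + 3*(1)*conj(2) + 8*(0)*conj(-1) + 6*(-1)*conj(0)]
      = (1/24)[(18) + (0) + (6) + (0) + (0)] = 24/24 = 1
  <chi_5*chi_4, chi_4> = (1/24)[1*(9)*conj(3) + 6*(-1)*conj(1) + 3*(1)*conj(-1) + 8*(0)*conj(0) + 6*(-1)*conj(-1)]
      = (1/24)[(27) + (-6) + (-3) + (0) + (6)] = 24/24 = 1
  <chi_5*chi_4, chi_5> = (1/24)[1*(9)*conj(3) + 6*(-1)*conj(-1) + 3*(1)*conj(-1) + 8*(0)*conj(0) + 6*(-1)*conj(1)]
      = (1/24)[(27) + (6) + (-3) + (0) + (-6)] = 24/24 = 1
Hence the multiplicities are chi_2: 1, chi_3: 1, chi_4: 1, chi_5: 1. Dimension check: dim(chi_5)*dim(chi_4) = 3*3 = 9 and sum (mult * dim) = 1*1 + 1*2 + 1*3 + 1*3 = 9.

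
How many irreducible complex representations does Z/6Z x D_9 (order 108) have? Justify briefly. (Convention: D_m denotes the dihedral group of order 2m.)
36

Solution. The number of irreducible complex representations of a finite group equals its number of conjugacy classes. For a direct product, #classes(G x H) = #classes(G) * #classes(H). Z/6Z has 6 classes (abelian), D_9 has 6 classes, so 6 * 6 = 36, so Z/6Z x D_9 (order 108) has exactly 36 irreducible complex representations.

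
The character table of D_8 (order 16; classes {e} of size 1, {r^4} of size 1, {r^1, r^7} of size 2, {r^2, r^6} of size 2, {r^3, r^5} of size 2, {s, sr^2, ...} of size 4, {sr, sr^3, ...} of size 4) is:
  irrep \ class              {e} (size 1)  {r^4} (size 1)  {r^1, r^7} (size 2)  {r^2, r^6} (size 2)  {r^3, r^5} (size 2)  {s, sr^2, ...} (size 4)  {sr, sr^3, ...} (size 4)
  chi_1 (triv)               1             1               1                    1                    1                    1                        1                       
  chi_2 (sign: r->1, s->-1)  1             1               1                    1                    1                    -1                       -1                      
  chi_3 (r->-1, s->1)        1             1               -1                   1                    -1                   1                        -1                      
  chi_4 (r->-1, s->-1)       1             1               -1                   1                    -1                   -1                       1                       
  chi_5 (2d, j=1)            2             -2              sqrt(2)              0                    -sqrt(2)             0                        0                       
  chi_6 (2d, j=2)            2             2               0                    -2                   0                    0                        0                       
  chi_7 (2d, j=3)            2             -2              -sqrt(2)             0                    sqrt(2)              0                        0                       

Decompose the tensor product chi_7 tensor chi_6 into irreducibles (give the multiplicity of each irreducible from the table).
chi_7 tensor chi_6 = chi_5 + chi_7 (all other irreducibles have multiplicity 0).

Reasoning: The character of a tensor product is the pointwise product (chi_7 * chi_6)(C) = chi_7(C) * chi_6(C):
  {e}: (2)*(2), {r^4}: (-2)*(2), {r^1, r^7}: (-sqrt(2))*(0), {r^2, r^6}: (0)*(-2), {r^3, r^5}: (sqrt(2))*(0), {s, sr^2, ...}: (0)*(0), {sr, sr^3, ...}: (0)*(0)
so (chi_7 * chi_6) takes values
  {e} -> 4, {r^4} -> -4, {r^1, r^7} -> 0, {r^2, r^6} -> 0, {r^3, r^5} -> 0, {s, sr^2, ...} -> 0, {sr, sr^3, ...} -> 0.
Now take the inner product of this character with each irreducible chi from the table, <chi_7*chi_6, chi> = (1/16) sum_C |C| (chi_7*chi_6)(C) conj(chi(C)):
  <chi_7*chi_6, chi_1> = (1/16)[1*(4)*conj(1) + 1*(-4)*conj(1) + 2*(0)*conj(1) + 2*(0)*conj(1) + 2*(0)*conj(1) + 4*(0)*conj(1) + 4*(0)*conj(1)]
      = (1/16)[(4) + (-4) + (0) + (0) + (0) + (0) + (0)] = 0/16 = 0
  <chi_7*chi_6, chi_2> = (1/16)[1*(4)*conj(1) + 1*(-4)*conj(1) + 2*(0)*conj(1) + 2*(0)*conj(1) + 2*(0)*conj(1) + 4*(0)*conj(-1) + 4*(0)*conj(-1)]
      = (1/16)[(4) + (-4) + (0) + (0) + (0) + (0) + (0)] = 0/16 = 0
  <chi_7*chi_6, chi_3> = (1/16)[1*(4)*conj(1) + 1*(-4)*conj(1) + 2*(0)*conj(-1) + 2*(0)*conj(1) + 2*(0)*conj(-1) + 4*(0)*conj(1) + 4*(0)*conj(-1)]
      = (1/16)[(4) + (-4) + (0) + (0) + (0) + (0) + (0)] = 0/16 = 0
  <chi_7*chi_6, chi_4> = (1/16)[1*(4)*conj(1) + 1*(-4)*conj(1) + 2*(0)*conj(-1) + 2*(0)*conj(1) + 2*(0)*conj(-1) + 4*(0)*conj(-1) + 4*(0)*conj(1)]
      = (1/16)[(4) + (-4) + (0) + (0) + (0) + (0) + (0)] = 0/16 = 0
  <chi_7*chi_6, chi_5> = (1/16)[1*(4)*conj(2) + 1*(-4)*conj(-2) + 2*(0)*conj(sqrt(2)) + 2*(0)*conj(0) + 2*(0)*conj(-sqrt(2)) + 4*(0)*conj(0) + 4*(0)*conj(0)]
      = (1/16)[(8) + (8) + (0) + (0) + (0) + (0) + (0)] = 16/16 = 1
  <chi_7*chi_6, chi_6> = (1/16)[1*(4)*conj(2) + 1*(-4)*conj(2) + 2*(0)*conj(0) + 2*(0)*conj(-2) + 2*(0)*conj(0) + 4*(0)*conj(0) + 4*(0)*conj(0)]
      = (1/16)[(8) + (-8) + (0) + (0) + (0) + (0) + (0)] = 0/16 = 0
  <chi_7*chi_6, chi_7> = (1/16)[1*(4)*conj(2) + 1*(-4)*conj(-2) + 2*(0)*conj(-sqrt(2)) + 2*(0)*conj(0) + 2*(0)*conj(sqrt(2)) + 4*(0)*conj(0) + 4*(0)*conj(0)]
      = (1/16)[(8) + (8) + (0) + (0) + (0) + (0) + (0)] = 16/16 = 1
Hence the multiplicities are chi_5: 1, chi_7: 1. Dimension check: dim(chi_7)*dim(chi_6) = 2*2 = 4 and sum (mult * dim) = 1*2 + 1*2 = 4.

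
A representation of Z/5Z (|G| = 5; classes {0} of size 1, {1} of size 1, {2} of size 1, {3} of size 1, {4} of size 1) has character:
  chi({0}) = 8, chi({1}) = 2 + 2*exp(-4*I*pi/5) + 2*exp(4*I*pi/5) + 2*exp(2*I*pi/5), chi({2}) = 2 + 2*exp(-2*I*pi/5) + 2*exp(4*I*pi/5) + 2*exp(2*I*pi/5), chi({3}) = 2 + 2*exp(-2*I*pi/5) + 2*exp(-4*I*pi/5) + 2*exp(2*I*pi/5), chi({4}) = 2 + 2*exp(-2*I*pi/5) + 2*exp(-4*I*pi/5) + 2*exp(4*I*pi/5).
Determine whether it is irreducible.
Not irreducible (reducible): <chi, chi> = 16 > 1.

Justification: <chi, chi> = (1/|G|) sum_C |C| * |chi(C)|^2 = (1/5)[1*|8|^2 + 1*|2 + 2*exp(-4*I*pi/5) + 2*exp(4*I*pi/5) + 2*exp(2*I*pi/5)|^2 + 1*|2 + 2*exp(-2*I*pi/5) + 2*exp(4*I*pi/5) + 2*exp(2*I*pi/5)|^2 + 1*|2 + 2*exp(-2*I*pi/5) + 2*exp(-4*I*pi/5) + 2*exp(2*I*pi/5)|^2 + 1*|2 + 2*exp(-2*I*pi/5) + 2*exp(-4*I*pi/5) + 2*exp(4*I*pi/5)|^2]
  = (1/5)[(64) + (4) + (4) + (4) + (4)] = 80/5 = 16.
(Exp terms are combined using exp(i*s)*conj(exp(i*t)) = exp(i*(s-t)), and sums of them are collapsed using the identity that for every m > 1 the m distinct m-th roots of unity sum to 0, e.g. 1 + exp(2*I*pi/3) + exp(-2*I*pi/3) = 0.)
A character is irreducible iff <chi, chi> = 1, so this representation is reducible.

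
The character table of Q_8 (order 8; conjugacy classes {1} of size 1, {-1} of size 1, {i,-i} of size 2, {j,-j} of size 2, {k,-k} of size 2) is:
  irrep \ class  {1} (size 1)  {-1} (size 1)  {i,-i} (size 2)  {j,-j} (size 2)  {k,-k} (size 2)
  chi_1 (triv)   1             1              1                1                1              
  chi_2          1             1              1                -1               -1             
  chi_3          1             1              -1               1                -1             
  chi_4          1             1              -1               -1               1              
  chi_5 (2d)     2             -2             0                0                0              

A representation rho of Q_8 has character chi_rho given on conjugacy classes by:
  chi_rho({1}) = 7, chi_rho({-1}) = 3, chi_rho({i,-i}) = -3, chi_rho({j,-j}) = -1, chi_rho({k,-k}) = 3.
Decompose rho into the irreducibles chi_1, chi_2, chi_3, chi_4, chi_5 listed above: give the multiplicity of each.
Multiplicities: chi_1: 1, chi_2: 0, chi_3: 1, chi_4: 3, chi_5: 1.

Argument: Use <chi_rho, chi> = (1/|G|) sum_C |C| * chi_rho(C) * conj(chi(C)) with |G| = 8 for each irreducible chi in the table:
  <chi_rho, chi_1> = (1/8)[1*(7)*conj(1) + 1*(3)*conj(1) + 2*(-3)*conj(1) + 2*(-1)*conj(1) + 2*(3)*conj(1)]
      = (1/8)[(7) + (3) + (-6) + (-2) + (6)] = 8/8 = 1
  <chi_rho, chi_2> = (1/8)[1*(7)*conj(1) + 1*(3)*conj(1) + 2*(-3)*conj(1) + 2*(-1)*conj(-1) + 2*(3)*conj(-1)]
      = (1/8)[(7) + (3) + (-6) + (2) + (-6)] = 0/8 = 0
  <chi_rho, chi_3> = (1/8)[1*(7)*conj(1) + 1*(3)*conj(1) + 2*(-3)*conj(-1) + 2*(-1)*conj(1) + 2*(3)*conj(-1)]
      = (1/8)[(7) + (3) + (6) + (-2) + (-6)] = 8/8 = 1
  <chi_rho, chi_4> = (1/8)[1*(7)*conj(1) + 1*(3)*conj(1) + 2*(-3)*conj(-1) + 2*(-1)*conj(-1) + 2*(3)*conj(1)]
      = (1/8)[(7) + (3) + (6) + (2) + (6)] = 24/8 = 3
  <chi_rho, chi_5> = (1/8)[1*(7)*conj(2) + 1*(3)*conj(-2) + 2*(-3)*conj(0) + 2*(-1)*conj(0) + 2*(3)*conj(0)]
      = (1/8)[(14) + (-6) + (0) + (0) + (0)] = 8/8 = 1
Dimension check: dim(rho) = sum (mult * dim) = 1*1 + 0*1 + 1*1 + 3*1 + 1*2 = 7 = chi_rho(e) = 7.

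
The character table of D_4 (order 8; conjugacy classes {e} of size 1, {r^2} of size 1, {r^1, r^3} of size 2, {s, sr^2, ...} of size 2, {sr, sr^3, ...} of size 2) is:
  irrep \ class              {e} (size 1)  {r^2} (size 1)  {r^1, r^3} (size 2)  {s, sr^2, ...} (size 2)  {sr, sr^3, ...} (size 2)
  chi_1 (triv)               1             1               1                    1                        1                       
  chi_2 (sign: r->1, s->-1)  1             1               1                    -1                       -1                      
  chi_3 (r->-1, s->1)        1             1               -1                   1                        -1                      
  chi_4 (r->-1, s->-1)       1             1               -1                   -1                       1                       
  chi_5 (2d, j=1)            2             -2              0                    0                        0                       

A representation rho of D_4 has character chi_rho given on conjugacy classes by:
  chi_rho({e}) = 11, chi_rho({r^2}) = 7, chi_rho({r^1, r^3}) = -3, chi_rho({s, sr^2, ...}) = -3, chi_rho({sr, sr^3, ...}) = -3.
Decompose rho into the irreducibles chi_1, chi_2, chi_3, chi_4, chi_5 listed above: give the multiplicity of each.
Multiplicities: chi_1: 0, chi_2: 3, chi_3: 3, chi_4: 3, chi_5: 1.

Argument: Use <chi_rho, chi> = (1/|G|) sum_C |C| * chi_rho(C) * conj(chi(C)) with |G| = 8 for each irreducible chi in the table:
  <chi_rho, chi_1> = (1/8)[1*(11)*conj(1) + 1*(7)*conj(1) + 2*(-3)*conj(1) + 2*(-3)*conj(1) + 2*(-3)*conj(1)]
      = (1/8)[(11) + (7) + (-6) + (-6) + (-6)] = 0/8 = 0
  <chi_rho, chi_2> = (1/8)[1*(11)*conj(1) + 1*(7)*conj(1) + 2*(-3)*conj(1) + 2*(-3)*conj(-1) + 2*(-3)*conj(-1)]
      = (1/8)[(11) + (7) + (-6) + (6) + (6)] = 24/8 = 3
  <chi_rho, chi_3> = (1/8)[1*(11)*conj(1) + 1*(7)*conj(1) + 2*(-3)*conj(-1) + 2*(-3)*conj(1) + 2*(-3)*conj(-1)]
      = (1/8)[(11) + (7) + (6) + (-6) + (6)] = 24/8 = 3
  <chi_rho, chi_4> = (1/8)[1*(11)*conj(1) + 1*(7)*conj(1) + 2*(-3)*conj(-1) + 2*(-3)*conj(-1) + 2*(-3)*conj(1)]
      = (1/8)[(11) + (7) + (6) + (6) + (-6)] = 24/8 = 3
  <chi_rho, chi_5> = (1/8)[1*(11)*conj(2) + 1*(7)*conj(-2) + 2*(-3)*conj(0) + 2*(-3)*conj(0) + 2*(-3)*conj(0)]
      = (1/8)[(22) + (-14) + (0) + (0) + (0)] = 8/8 = 1
Dimension check: dim(rho) = sum (mult * dim) = 0*1 + 3*1 + 3*1 + 3*1 + 1*2 = 11 = chi_rho(e) = 11.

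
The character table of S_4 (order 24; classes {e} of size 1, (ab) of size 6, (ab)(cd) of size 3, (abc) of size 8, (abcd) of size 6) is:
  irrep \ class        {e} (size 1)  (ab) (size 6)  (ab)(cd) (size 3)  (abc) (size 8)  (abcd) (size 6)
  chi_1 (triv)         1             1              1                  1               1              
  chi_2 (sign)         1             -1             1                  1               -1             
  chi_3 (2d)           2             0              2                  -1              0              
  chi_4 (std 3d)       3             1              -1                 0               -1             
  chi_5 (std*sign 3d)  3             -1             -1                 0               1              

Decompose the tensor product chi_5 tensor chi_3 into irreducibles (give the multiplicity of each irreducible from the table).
chi_5 tensor chi_3 = chi_4 + chi_5 (all other irreducibles have multiplicity 0).

Argument: The character of a tensor product is the pointwise product (chi_5 * chi_3)(C) = chi_5(C) * chi_3(C):
  {e}: (3)*(2), (ab): (-1)*(0), (ab)(cd): (-1)*(2), (abc): (0)*(-1), (abcd): (1)*(0)
so (chi_5 * chi_3) takes values
  {e} -> 6, (ab) -> 0, (ab)(cd) -> -2, (abc) -> 0, (abcd) -> 0.
Now take the inner product of this character with each irreducible chi from the table, <chi_5*chi_3, chi> = (1/24) sum_C |C| (chi_5*chi_3)(C) conj(chi(C)):
  <chi_5*chi_3, chi_1> = (1/24)[1*(6)*conj(1) + 6*(0)*conj(1) + 3*(-2)*conj(1) + 8*(0)*conj(1) + 6*(0)*conj(1)]
      = (1/24)[(6) + (0) + (-6) + (0) + (0)] = 0/24 = 0
  <chi_5*chi_3, chi_2> = (1/24)[1*(6)*conj(1) + 6*(0)*conj(-1) + 3*(-2)*conj(1) + 8*(0)*conj(1) + 6*(0)*conj(-1)]
      = (1/24)[(6) + (0) + (-6) + (0) + (0)] = 0/24 = 0
  <chi_5*chi_3, chi_3> = (1/24)[1*(6)*conj(2) + 6*(0)*conj(0) + 3*(-2)*conj(2) + 8*(0)*conj(-1) + 6*(0)*conj(0)]
      = (1/24)[(12) + (0) + (-12) + (0) + (0)] = 0/24 = 0
  <chi_5*chi_3, chi_4> = (1/24)[1*(6)*conj(3) + 6*(0)*conj(1) + 3*(-2)*conj(-1) + 8*(0)*conj(0) + 6*(0)*conj(-1)]
      = (1/24)[(18) + (0) + (6) + (0) + (0)] = 24/24 = 1
  <chi_5*chi_3, chi_5> = (1/24)[1*(6)*conj(3) + 6*(0)*conj(-1) + 3*(-2)*conj(-1) + 8*(0)*conj(0) + 6*(0)*conj(1)]
      = (1/24)[(18) + (0) + (6) + (0) + (0)] = 24/24 = 1
Hence the multiplicities are chi_4: 1, chi_5: 1. Dimension check: dim(chi_5)*dim(chi_3) = 3*2 = 6 and sum (mult * dim) = 1*3 + 1*3 = 6.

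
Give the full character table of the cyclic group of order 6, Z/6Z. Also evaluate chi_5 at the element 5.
Character table of Z/6Z (irreps indexed chi_0,...,chi_5 with chi_k(m) = zeta_6^(k*m), zeta_6 = exp(2*pi*i/6)):
  irrep \ class  {0} (size 1)  {1} (size 1)    {2} (size 1)    {3} (size 1)  {4} (size 1)    {5} (size 1)  
  chi_0          1             1               1               1             1               1             
  chi_1          1             exp(I*pi/3)     exp(2*I*pi/3)   -1            exp(-2*I*pi/3)  exp(-I*pi/3)  
  chi_2          1             exp(2*I*pi/3)   exp(-2*I*pi/3)  1             exp(2*I*pi/3)   exp(-2*I*pi/3)
  chi_3          1             -1              1               -1            1               -1            
  chi_4          1             exp(-2*I*pi/3)  exp(2*I*pi/3)   1             exp(-2*I*pi/3)  exp(2*I*pi/3) 
  chi_5          1             exp(-I*pi/3)    exp(-2*I*pi/3)  -1            exp(2*I*pi/3)   exp(I*pi/3)   

Spot check: chi_5(5) = zeta_6^(5*5) = zeta_6^25 = exp(I*pi/3).

Derivation: Z/6Z is abelian, so all 6 irreducible complex representations are 1-dimensional. They are given by chi_k(m) = zeta_6^(k*m) for k = 0,...,5. Row orthogonality: sum_m chi_k(m) conj(chi_l(m)) = 6 * [k = l].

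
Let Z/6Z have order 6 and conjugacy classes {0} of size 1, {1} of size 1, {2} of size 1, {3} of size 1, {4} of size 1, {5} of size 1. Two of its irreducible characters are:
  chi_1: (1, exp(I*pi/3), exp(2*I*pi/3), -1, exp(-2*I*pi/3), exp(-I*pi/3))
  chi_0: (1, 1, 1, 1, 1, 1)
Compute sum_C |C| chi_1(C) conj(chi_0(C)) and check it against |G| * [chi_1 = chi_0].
Sum = 0; so <chi_1, chi_0> = 0 (distinct irreducibles are orthogonal).

Why: Compute term by term over conjugacy classes (|C| * chi_1(C) * conj(chi_0(C))):
  1*(1)*conj(1) + 1*(exp(I*pi/3))*conj(1) + 1*(exp(2*I*pi/3))*conj(1) + 1*(-1)*conj(1) + 1*(exp(-2*I*pi/3))*conj(1) + 1*(exp(-I*pi/3))*conj(1)
  = (1) + (exp(I*pi/3)) + (exp(2*I*pi/3)) + (-1) + (exp(-2*I*pi/3)) + (exp(-I*pi/3))
  = 0.
(Exp terms are combined using exp(i*s)*conj(exp(i*t)) = exp(i*(s-t)), and sums of them are collapsed using the identity that for every m > 1 the m distinct m-th roots of unity sum to 0, e.g. 1 + exp(2*I*pi/3) + exp(-2*I*pi/3) = 0.)
Dividing by |G| = 6 gives 0/6 = 0, matching the row-orthogonality relation <chi_1, chi_0> = [chi_1 = chi_0].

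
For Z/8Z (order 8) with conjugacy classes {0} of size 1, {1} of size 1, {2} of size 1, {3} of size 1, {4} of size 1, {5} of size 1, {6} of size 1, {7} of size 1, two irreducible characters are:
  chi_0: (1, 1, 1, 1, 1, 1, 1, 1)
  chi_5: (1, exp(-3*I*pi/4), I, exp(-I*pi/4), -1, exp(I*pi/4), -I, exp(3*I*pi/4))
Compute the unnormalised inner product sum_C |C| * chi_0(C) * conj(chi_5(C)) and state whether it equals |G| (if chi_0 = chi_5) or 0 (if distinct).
Sum = 0; so <chi_0, chi_5> = 0 (distinct irreducibles are orthogonal).

Working: Compute term by term over conjugacy classes (|C| * chi_0(C) * conj(chi_5(C))):
  1*(1)*conj(1) + 1*(1)*conj(exp(-3*I*pi/4)) + 1*(1)*conj(I) + 1*(1)*conj(exp(-I*pi/4)) + 1*(1)*conj(-1) + 1*(1)*conj(exp(I*pi/4)) + 1*(1)*conj(-I) + 1*(1)*conj(exp(3*I*pi/4))
  = (1) + (exp(3*I*pi/4)) + (-I) + (exp(I*pi/4)) + (-1) + (exp(-I*pi/4)) + (I) + (exp(-3*I*pi/4))
  = 0.
(Exp terms are combined using exp(i*s)*conj(exp(i*t)) = exp(i*(s-t)), and sums of them are collapsed using the identity that for every m > 1 the m distinct m-th roots of unity sum to 0, e.g. 1 + exp(2*I*pi/3) + exp(-2*I*pi/3) = 0.)
Dividing by |G| = 8 gives 0/8 = 0, matching the row-orthogonality relation <chi_0, chi_5> = [chi_0 = chi_5].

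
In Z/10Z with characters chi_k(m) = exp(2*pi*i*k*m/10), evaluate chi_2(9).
chi_2(9) = zeta_10^18 = exp(-2*I*pi/5)

Justification: chi_2(9) = zeta_10^(2*9) = zeta_10^18. Since zeta_10^10 = 1, this equals zeta_10^8 = exp(2*pi*i*8/10) = exp(-2*I*pi/5).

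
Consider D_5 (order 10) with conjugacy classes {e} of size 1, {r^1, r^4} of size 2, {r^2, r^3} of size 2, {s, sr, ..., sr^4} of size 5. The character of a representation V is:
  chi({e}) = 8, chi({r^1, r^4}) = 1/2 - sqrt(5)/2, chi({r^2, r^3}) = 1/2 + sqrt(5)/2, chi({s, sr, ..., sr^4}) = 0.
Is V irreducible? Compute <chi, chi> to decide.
Not irreducible (reducible): <chi, chi> = 7 > 1.

Why: <chi, chi> = (1/|G|) sum_C |C| * |chi(C)|^2 = (1/10)[1*|8|^2 + 2*|1/2 - sqrt(5)/2|^2 + 2*|1/2 + sqrt(5)/2|^2 + 5*|0|^2]
  = (1/10)[(64) + (3 - sqrt(5)) + (sqrt(5) + 3) + (0)] = 70/10 = 7.
A character is irreducible iff <chi, chi> = 1, so this representation is reducible.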